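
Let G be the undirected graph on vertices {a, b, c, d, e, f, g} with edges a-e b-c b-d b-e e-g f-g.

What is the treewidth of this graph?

A width-1 tree decomposition is:
Bags: B1 = {e, g}  B2 = {b, e}  B3 = {a, e}  B4 = {b, c}  B5 = {f, g}  B6 = {b, d}
Tree: B1–B2, B2–B3, B2–B4, B1–B5, B4–B6
Each bag holds 2 vertices, so the decomposition has width 1, which upper-bounds the treewidth. G has an edge, so its treewidth is at least 1. Therefore the treewidth is 1.

1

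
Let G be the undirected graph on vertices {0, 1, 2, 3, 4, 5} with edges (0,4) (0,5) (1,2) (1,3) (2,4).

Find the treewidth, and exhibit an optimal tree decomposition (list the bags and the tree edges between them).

Treewidth 1.
One optimal decomposition is:
Bags: B1 = {2, 4}  B2 = {1, 2}  B3 = {0, 4}  B4 = {1, 3}  B5 = {0, 5}
Tree: B1–B2, B1–B3, B2–B4, B3–B5

Each bag holds 2 vertices, so the decomposition has width 1, which upper-bounds the treewidth. Any graph with an edge has treewidth ≥ 1, and G has the edge 4–2. Hence tw(G) = 1 exactly.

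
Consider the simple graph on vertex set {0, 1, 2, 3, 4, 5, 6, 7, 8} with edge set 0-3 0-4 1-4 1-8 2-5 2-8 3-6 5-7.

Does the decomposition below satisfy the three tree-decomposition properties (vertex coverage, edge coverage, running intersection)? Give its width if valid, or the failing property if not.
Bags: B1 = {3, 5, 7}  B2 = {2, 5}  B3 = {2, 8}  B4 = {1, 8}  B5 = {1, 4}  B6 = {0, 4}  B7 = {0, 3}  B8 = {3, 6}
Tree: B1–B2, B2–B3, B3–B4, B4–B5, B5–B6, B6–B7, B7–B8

No — bags containing vertex 3 are not connected in the tree.

A tree decomposition must satisfy three properties: every vertex lies in some bag; for every edge, both endpoints lie together in some bag; and for every vertex, the bags containing it form a connected subtree. Here bags containing vertex 3 are not connected in the tree, so the decomposition is invalid.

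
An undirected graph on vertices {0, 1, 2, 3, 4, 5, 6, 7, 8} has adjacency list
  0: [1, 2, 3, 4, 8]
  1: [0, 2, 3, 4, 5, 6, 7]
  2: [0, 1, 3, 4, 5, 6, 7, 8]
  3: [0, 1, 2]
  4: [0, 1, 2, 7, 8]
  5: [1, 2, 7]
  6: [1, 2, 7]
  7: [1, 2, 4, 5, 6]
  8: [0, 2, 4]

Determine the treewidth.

3

A width-3 tree decomposition is:
Bags: B1 = {1, 2, 4, 7}  B2 = {1, 2, 6, 7}  B3 = {0, 1, 2, 4}  B4 = {0, 2, 4, 8}  B5 = {1, 2, 5, 7}  B6 = {0, 1, 2, 3}
Tree: B1–B2, B1–B3, B3–B4, B2–B5, B3–B6
Each bag holds 4 vertices, so the decomposition has width 3, which upper-bounds the treewidth. For the lower bound, the 4 vertices {0, 2, 4, 8} are pairwise adjacent, and any tree decomposition puts a clique entirely inside one bag — forcing width ≥ 3. Therefore the treewidth is 3.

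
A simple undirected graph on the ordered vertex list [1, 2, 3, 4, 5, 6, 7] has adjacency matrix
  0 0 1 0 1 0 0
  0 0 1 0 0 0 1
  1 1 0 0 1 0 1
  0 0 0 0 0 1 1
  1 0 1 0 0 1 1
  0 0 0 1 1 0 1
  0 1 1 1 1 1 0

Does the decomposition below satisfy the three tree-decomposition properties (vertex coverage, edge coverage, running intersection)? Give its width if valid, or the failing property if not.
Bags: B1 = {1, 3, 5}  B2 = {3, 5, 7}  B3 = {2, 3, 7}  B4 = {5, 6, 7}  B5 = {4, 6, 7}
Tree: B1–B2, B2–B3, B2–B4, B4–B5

Every vertex of G appears in some bag (union = {1, 2, 3, 4, 5, 6, 7}); every edge is covered by a bag; and for each vertex v the set of bags containing v is connected in the bag tree. The decomposition is therefore valid. The largest bag has 3 vertices, so the width is 2.

Yes; width 2.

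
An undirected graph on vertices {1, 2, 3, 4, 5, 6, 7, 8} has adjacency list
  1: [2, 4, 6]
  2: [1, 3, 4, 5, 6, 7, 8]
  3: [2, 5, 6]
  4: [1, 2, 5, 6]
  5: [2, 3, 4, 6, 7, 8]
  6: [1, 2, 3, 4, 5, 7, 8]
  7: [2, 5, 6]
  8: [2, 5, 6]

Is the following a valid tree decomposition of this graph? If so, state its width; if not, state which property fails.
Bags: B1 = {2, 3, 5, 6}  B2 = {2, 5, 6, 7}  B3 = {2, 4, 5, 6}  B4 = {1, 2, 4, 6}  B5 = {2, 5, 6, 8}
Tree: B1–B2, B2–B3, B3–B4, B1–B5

Vertex coverage: the bags together contain {1, 2, 3, 4, 5, 6, 7, 8}, the full vertex set. Edge coverage: each edge of G has both endpoints in at least one bag. Running intersection: for every vertex, the bags containing it form a connected subtree. All three properties hold, so this is a valid tree decomposition of width max|bag| − 1 = 3, and hence tw(G) ≤ 3.

Yes; width 3.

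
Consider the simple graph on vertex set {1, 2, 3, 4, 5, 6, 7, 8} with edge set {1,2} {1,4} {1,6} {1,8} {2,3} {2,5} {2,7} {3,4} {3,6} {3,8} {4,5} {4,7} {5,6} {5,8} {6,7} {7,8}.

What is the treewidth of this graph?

4

A width-4 tree decomposition is:
Bags: B1 = {1, 3, 5, 6, 7}  B2 = {1, 3, 5, 7, 8}  B3 = {1, 3, 4, 5, 7}  B4 = {1, 2, 3, 5, 7}
Tree: B1–B2, B2–B3, B3–B4
Every bag has size at most 5, so the width is 5 − 1 = 4 and tw(G) ≤ 4. For the lower bound: the 5 vertex sets {6,7}, {1,8}, {3,4}, {5}, {2} are disjoint, each induces a connected subgraph, and every pair is joined by at least one edge of G. Contracting each set to a single vertex therefore yields K_{5} as a minor, and since treewidth is minor-monotone, tw(G) ≥ tw(K_{5}) = 4. The upper and lower bounds meet at 4, so that is the treewidth.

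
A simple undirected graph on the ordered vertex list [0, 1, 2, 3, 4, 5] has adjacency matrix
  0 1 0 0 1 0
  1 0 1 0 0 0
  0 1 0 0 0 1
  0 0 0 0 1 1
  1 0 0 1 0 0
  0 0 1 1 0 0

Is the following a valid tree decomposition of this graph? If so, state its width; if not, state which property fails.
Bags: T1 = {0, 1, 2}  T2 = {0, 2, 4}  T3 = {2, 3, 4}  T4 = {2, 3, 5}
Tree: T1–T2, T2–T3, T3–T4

Every vertex of G appears in some bag (union = {0, 1, 2, 3, 4, 5}); every edge is covered by a bag; and for each vertex v the set of bags containing v is connected in the bag tree. The decomposition is therefore valid. The largest bag has 3 vertices, so the width is 2.

Yes; width 2.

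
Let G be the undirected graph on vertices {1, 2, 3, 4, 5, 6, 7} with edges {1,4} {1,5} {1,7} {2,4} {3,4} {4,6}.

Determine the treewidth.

1

A width-1 tree decomposition is:
Bags: B1 = {4, 6}  B2 = {1, 4}  B3 = {2, 4}  B4 = {1, 7}  B5 = {1, 5}  B6 = {3, 4}
Tree: B1–B2, B1–B3, B2–B4, B2–B5, B1–B6
The largest bag has 2 vertices, giving width 1; this decomposition certifies tw(G) ≤ 1. Since G has at least one edge (e.g. 4–6), it is not an edgeless graph, so tw(G) ≥ 1. The upper and lower bounds meet at 1, so that is the treewidth.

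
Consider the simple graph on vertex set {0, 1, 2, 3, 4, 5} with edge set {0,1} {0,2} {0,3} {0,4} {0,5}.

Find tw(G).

1

A width-1 tree decomposition is:
Bags: B1 = {0, 5}  B2 = {0, 2}  B3 = {0, 3}  B4 = {0, 1}  B5 = {0, 4}
Tree: B1–B2, B2–B3, B3–B4, B4–B5
Each bag holds 2 vertices, so the decomposition has width 1, which upper-bounds the treewidth. G has an edge, so its treewidth is at least 1. The upper and lower bounds meet at 1, so that is the treewidth.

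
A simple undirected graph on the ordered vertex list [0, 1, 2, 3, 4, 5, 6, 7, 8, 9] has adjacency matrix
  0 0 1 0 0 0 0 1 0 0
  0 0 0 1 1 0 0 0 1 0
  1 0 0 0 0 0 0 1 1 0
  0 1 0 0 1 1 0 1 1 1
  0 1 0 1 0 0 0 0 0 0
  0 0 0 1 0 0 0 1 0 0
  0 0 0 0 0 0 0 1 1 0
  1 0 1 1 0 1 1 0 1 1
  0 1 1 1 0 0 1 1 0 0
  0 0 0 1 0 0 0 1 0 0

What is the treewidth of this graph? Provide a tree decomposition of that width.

Treewidth 2.
One optimal decomposition is:
Bags: B1 = {1, 3, 8}  B2 = {3, 7, 8}  B3 = {3, 7, 9}  B4 = {6, 7, 8}  B5 = {2, 7, 8}  B6 = {1, 3, 4}  B7 = {0, 2, 7}  B8 = {3, 5, 7}
Tree: B1–B2, B2–B3, B2–B4, B2–B5, B1–B6, B5–B7, B3–B8

Every bag has size at most 3, so the width is 3 − 1 = 2 and tw(G) ≤ 2. For the lower bound, the 3 vertices {1, 3, 8} are pairwise adjacent, and any tree decomposition puts a clique entirely inside one bag — forcing width ≥ 2. Therefore the treewidth is 2.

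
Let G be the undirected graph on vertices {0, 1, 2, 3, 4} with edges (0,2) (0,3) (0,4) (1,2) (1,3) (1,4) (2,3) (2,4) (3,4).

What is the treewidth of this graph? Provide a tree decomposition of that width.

Each bag holds 4 vertices, so the decomposition has width 3, which upper-bounds the treewidth. For the lower bound, the 4 vertices {0, 2, 3, 4} are pairwise adjacent, and any tree decomposition puts a clique entirely inside one bag — forcing width ≥ 3. Hence tw(G) = 3 exactly.

Treewidth 3.
Bags: B1 = {0, 2, 3, 4}  B2 = {1, 2, 3, 4}
Tree: B1–B2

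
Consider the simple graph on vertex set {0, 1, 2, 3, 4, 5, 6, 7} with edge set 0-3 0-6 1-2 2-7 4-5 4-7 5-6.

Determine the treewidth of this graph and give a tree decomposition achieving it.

Every bag has size at most 2, so the width is 2 − 1 = 1 and tw(G) ≤ 1. G has an edge, so its treewidth is at least 1. Hence tw(G) = 1 exactly.

Treewidth 1.
One such decomposition:
Bags: B1 = {0, 3}  B2 = {0, 6}  B3 = {5, 6}  B4 = {4, 5}  B5 = {4, 7}  B6 = {2, 7}  B7 = {1, 2}
Tree: B1–B2, B2–B3, B3–B4, B4–B5, B5–B6, B6–B7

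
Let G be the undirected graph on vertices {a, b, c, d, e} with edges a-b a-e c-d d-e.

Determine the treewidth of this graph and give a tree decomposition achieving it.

Each bag holds 2 vertices, so the decomposition has width 1, which upper-bounds the treewidth. Since G has at least one edge (e.g. e–d), it is not an edgeless graph, so tw(G) ≥ 1. Therefore the treewidth is 1.

Treewidth 1.
One optimal decomposition is:
Bags: B1 = {d, e}  B2 = {a, e}  B3 = {a, b}  B4 = {c, d}
Tree: B1–B2, B2–B3, B1–B4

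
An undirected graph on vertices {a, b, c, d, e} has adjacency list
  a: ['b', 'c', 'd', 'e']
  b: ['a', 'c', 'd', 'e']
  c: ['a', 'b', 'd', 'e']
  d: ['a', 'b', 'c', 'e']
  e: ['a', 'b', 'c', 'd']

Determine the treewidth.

A width-4 tree decomposition is:
Bags: B1 = {a, b, c, d, e}
Tree: (single bag)
A single bag containing all 5 vertices is trivially a valid decomposition of width 4. On the other hand G contains the 5-clique {a, b, c, d, e}. A clique must lie in a single bag of any decomposition, so no decomposition can have width below 4. The upper and lower bounds meet at 4, so that is the treewidth.

4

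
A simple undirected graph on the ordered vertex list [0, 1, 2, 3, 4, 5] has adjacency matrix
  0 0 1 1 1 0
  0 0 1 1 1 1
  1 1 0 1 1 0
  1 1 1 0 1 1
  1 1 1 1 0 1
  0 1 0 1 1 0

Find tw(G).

3

A width-3 tree decomposition is:
Bags: B1 = {1, 2, 3, 4}  B2 = {0, 2, 3, 4}  B3 = {1, 3, 4, 5}
Tree: B1–B2, B1–B3
The largest bag has 4 vertices, giving width 3; this decomposition certifies tw(G) ≤ 3. Conversely, {0, 2, 3, 4} is a clique of size 4, and the vertices of any clique must share a bag in every tree decomposition; so some bag has ≥ 4 vertices and tw(G) ≥ 3. The upper and lower bounds meet at 3, so that is the treewidth.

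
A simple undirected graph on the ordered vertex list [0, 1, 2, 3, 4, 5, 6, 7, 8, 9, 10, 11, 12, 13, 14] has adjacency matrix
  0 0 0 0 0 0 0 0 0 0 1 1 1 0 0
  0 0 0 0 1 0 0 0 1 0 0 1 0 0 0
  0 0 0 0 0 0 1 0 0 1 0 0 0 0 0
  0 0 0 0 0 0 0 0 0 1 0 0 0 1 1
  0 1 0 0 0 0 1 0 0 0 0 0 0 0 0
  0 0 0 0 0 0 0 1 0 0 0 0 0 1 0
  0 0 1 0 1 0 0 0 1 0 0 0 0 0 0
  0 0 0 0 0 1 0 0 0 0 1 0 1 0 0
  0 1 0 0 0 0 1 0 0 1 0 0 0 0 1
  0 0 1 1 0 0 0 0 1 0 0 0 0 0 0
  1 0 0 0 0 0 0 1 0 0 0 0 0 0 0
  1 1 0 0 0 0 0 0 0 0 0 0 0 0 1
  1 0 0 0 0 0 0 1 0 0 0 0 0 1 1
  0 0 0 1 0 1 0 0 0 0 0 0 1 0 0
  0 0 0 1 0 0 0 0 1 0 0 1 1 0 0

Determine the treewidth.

3

A width-3 tree decomposition is:
Bags: B1 = {1, 2, 4, 6}  B2 = {1, 2, 6, 8}  B3 = {1, 2, 8, 9}  B4 = {1, 8, 9, 11}  B5 = {8, 9, 11, 14}  B6 = {3, 9, 11, 14}  B7 = {0, 3, 11, 14}  B8 = {0, 3, 12, 14}  B9 = {0, 3, 12, 13}  B10 = {0, 10, 12, 13}  B11 = {7, 10, 12, 13}  B12 = {5, 7, 10, 13}
Tree: B1–B2, B2–B3, B3–B4, B4–B5, B5–B6, B6–B7, B7–B8, B8–B9, B9–B10, B10–B11, B11–B12
The largest bag has 4 vertices, giving width 3; this decomposition certifies tw(G) ≤ 3. For the lower bound: the 4 vertex sets {2,4,6}, {1}, {8}, {3,9,11,14} are disjoint, each induces a connected subgraph, and every pair is joined by at least one edge of G. Contracting each set to a single vertex therefore yields K_{4} as a minor, and since treewidth is minor-monotone, tw(G) ≥ tw(K_{4}) = 3. Combining the bounds, tw(G) = 3.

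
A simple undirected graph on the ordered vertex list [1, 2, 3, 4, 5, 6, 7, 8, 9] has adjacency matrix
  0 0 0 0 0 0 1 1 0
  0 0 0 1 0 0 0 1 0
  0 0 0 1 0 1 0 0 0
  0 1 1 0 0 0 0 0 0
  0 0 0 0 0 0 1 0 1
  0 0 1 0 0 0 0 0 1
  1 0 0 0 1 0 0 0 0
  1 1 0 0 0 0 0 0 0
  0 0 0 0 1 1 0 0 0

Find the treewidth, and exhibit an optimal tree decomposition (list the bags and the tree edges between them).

Every bag has size at most 3, so the width is 3 − 1 = 2 and tw(G) ≤ 2. The edges 5–7–1–8–2–4–3–6–9–5 form a cycle, so G is not a tree and its treewidth is at least 2. Combining the bounds, tw(G) = 2.

Treewidth 2.
One such decomposition:
Bags: B1 = {1, 5, 7}  B2 = {1, 5, 8}  B3 = {2, 5, 8}  B4 = {2, 4, 5}  B5 = {3, 4, 5}  B6 = {3, 5, 6}  B7 = {5, 6, 9}
Tree: B1–B2, B2–B3, B3–B4, B4–B5, B5–B6, B6–B7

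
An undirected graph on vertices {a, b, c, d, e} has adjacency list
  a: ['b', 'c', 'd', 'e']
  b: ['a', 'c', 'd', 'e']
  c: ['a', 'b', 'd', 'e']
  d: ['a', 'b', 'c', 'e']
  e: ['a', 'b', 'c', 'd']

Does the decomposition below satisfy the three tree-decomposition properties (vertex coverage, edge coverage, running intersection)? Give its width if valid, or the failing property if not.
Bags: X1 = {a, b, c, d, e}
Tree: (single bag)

Vertex coverage: the bags together contain {a, b, c, d, e}, the full vertex set. Edge coverage: each edge of G has both endpoints in at least one bag. Running intersection: for every vertex, the bags containing it form a connected subtree. All three properties hold, so this is a valid tree decomposition of width max|bag| − 1 = 4, and hence tw(G) ≤ 4.

Yes; width 4.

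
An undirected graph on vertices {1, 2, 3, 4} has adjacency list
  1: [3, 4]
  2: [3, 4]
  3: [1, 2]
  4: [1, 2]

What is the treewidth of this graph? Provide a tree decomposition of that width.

Each bag holds 3 vertices, so the decomposition has width 2, which upper-bounds the treewidth. For the lower bound, G contains the cycle 3–2–4–1–3, so G is not a forest; only forests have treewidth ≤ 1, hence tw(G) ≥ 2. Therefore the treewidth is 2.

Treewidth 2.
One optimal decomposition is:
Bags: B1 = {2, 3, 4}  B2 = {1, 3, 4}
Tree: B1–B2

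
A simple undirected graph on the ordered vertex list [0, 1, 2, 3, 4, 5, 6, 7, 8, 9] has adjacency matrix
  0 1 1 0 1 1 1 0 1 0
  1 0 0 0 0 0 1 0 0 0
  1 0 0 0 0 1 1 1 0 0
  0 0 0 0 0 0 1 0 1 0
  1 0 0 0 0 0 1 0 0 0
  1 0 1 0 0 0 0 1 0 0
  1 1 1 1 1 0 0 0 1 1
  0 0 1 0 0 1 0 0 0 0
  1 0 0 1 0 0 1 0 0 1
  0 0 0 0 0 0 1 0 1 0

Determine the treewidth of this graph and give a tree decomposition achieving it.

Treewidth 2.
One optimal decomposition is:
Bags: B1 = {0, 2, 6}  B2 = {0, 6, 8}  B3 = {0, 2, 5}  B4 = {6, 8, 9}  B5 = {0, 1, 6}  B6 = {2, 5, 7}  B7 = {0, 4, 6}  B8 = {3, 6, 8}
Tree: B1–B2, B1–B3, B2–B4, B2–B5, B3–B6, B1–B7, B2–B8

Every bag has size at most 3, so the width is 3 − 1 = 2 and tw(G) ≤ 2. On the other hand G contains the 3-clique {0, 2, 5}. A clique must lie in a single bag of any decomposition, so no decomposition can have width below 2. Hence tw(G) = 2 exactly.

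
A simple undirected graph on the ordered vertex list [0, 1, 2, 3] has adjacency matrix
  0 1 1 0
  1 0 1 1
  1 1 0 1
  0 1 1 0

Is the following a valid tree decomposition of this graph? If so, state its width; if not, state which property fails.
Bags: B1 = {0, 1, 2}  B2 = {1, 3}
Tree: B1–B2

No — edge (2,3) lies in no bag.

A tree decomposition must satisfy three properties: every vertex lies in some bag; for every edge, both endpoints lie together in some bag; and for every vertex, the bags containing it form a connected subtree. Here edge (2,3) lies in no bag, so the decomposition is invalid.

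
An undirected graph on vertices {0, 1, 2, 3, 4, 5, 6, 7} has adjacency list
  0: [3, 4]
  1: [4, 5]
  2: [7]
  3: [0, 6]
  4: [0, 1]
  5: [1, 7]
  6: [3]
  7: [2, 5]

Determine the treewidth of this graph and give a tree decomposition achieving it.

Each bag holds 2 vertices, so the decomposition has width 1, which upper-bounds the treewidth. Since G has at least one edge (e.g. 2–7), it is not an edgeless graph, so tw(G) ≥ 1. Combining the bounds, tw(G) = 1.

Treewidth 1.
One optimal decomposition is:
Bags: B1 = {2, 7}  B2 = {5, 7}  B3 = {1, 5}  B4 = {1, 4}  B5 = {0, 4}  B6 = {0, 3}  B7 = {3, 6}
Tree: B1–B2, B2–B3, B3–B4, B4–B5, B5–B6, B6–B7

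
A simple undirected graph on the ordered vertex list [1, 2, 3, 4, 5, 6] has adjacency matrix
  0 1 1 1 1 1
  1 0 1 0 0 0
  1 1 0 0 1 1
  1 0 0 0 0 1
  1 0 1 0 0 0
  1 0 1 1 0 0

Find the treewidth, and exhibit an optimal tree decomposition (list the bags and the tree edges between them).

Treewidth 2.
Bags: B1 = {1, 3, 6}  B2 = {1, 4, 6}  B3 = {1, 3, 5}  B4 = {1, 2, 3}
Tree: B1–B2, B1–B3, B3–B4

The largest bag has 3 vertices, giving width 2; this decomposition certifies tw(G) ≤ 2. Conversely, {1, 2, 3} is a clique of size 3, and the vertices of any clique must share a bag in every tree decomposition; so some bag has ≥ 3 vertices and tw(G) ≥ 2. Combining the bounds, tw(G) = 2.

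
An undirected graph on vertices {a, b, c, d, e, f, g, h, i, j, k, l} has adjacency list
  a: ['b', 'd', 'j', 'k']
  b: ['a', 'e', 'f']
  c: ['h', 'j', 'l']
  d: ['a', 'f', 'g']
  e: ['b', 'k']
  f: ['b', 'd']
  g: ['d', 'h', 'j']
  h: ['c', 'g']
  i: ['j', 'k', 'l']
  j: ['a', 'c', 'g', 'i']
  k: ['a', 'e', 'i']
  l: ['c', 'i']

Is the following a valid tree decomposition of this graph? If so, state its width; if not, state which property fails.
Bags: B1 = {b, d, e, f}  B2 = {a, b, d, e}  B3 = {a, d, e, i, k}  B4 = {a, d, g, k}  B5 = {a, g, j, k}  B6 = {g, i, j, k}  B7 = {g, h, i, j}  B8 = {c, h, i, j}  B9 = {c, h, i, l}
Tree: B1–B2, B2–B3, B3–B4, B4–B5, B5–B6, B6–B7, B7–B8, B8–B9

No — bags containing vertex i are not connected in the tree.

A tree decomposition must satisfy three properties: every vertex lies in some bag; for every edge, both endpoints lie together in some bag; and for every vertex, the bags containing it form a connected subtree. Here bags containing vertex i are not connected in the tree, so the decomposition is invalid.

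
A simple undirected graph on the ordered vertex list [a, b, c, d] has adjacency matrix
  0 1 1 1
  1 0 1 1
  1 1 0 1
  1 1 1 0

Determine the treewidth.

A width-3 tree decomposition is:
Bags: B1 = {a, b, c, d}
Tree: (single bag)
A single bag containing all 4 vertices is trivially a valid decomposition of width 3. Conversely, {a, b, c, d} is a clique of size 4, and the vertices of any clique must share a bag in every tree decomposition; so some bag has ≥ 4 vertices and tw(G) ≥ 3. Hence tw(G) = 3 exactly.

3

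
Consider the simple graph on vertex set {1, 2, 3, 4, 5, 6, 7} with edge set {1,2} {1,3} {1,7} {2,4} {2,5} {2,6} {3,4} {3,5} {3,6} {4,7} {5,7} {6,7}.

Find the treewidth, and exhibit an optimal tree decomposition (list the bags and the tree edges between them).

Every bag has size at most 4, so the width is 4 − 1 = 3 and tw(G) ≤ 3. For the lower bound: the 4 vertex sets {2,6}, {5,7}, {3}, {4} are disjoint, each induces a connected subgraph, and every pair is joined by at least one edge of G. Contracting each set to a single vertex therefore yields K_{4} as a minor, and since treewidth is minor-monotone, tw(G) ≥ tw(K_{4}) = 3. Combining the bounds, tw(G) = 3.

Treewidth 3.
One optimal decomposition is:
Bags: B1 = {2, 3, 6, 7}  B2 = {2, 3, 5, 7}  B3 = {2, 3, 4, 7}  B4 = {1, 2, 3, 7}
Tree: B1–B2, B2–B3, B3–B4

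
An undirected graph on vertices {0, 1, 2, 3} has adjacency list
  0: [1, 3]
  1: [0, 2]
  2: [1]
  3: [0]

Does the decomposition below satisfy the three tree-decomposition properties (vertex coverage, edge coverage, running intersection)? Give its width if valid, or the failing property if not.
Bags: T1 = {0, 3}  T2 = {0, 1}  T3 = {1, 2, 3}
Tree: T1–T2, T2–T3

No — bags containing vertex 3 are not connected in the tree.

A tree decomposition must satisfy three properties: every vertex lies in some bag; for every edge, both endpoints lie together in some bag; and for every vertex, the bags containing it form a connected subtree. Here bags containing vertex 3 are not connected in the tree, so the decomposition is invalid.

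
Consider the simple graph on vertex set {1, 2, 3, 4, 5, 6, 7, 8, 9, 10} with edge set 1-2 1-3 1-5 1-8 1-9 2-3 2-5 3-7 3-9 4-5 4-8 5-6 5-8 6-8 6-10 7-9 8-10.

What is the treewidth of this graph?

A width-2 tree decomposition is:
Bags: B1 = {1, 5, 8}  B2 = {1, 2, 5}  B3 = {5, 6, 8}  B4 = {1, 2, 3}  B5 = {1, 3, 9}  B6 = {4, 5, 8}  B7 = {6, 8, 10}  B8 = {3, 7, 9}
Tree: B1–B2, B1–B3, B2–B4, B4–B5, B1–B6, B3–B7, B5–B8
The largest bag has 3 vertices, giving width 2; this decomposition certifies tw(G) ≤ 2. For the lower bound, the 3 vertices {1, 5, 8} are pairwise adjacent, and any tree decomposition puts a clique entirely inside one bag — forcing width ≥ 2. Therefore the treewidth is 2.

2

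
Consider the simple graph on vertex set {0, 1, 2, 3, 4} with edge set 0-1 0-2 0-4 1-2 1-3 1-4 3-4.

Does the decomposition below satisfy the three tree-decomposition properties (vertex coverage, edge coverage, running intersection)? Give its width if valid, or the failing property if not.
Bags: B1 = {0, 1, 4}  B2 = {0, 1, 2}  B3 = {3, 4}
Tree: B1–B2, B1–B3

No — edge (1,3) lies in no bag.

A tree decomposition must satisfy three properties: every vertex lies in some bag; for every edge, both endpoints lie together in some bag; and for every vertex, the bags containing it form a connected subtree. Here edge (1,3) lies in no bag, so the decomposition is invalid.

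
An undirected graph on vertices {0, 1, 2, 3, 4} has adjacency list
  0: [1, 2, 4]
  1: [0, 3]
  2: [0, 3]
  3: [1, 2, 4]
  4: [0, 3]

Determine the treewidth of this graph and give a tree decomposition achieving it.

Treewidth 2.
One such decomposition:
Bags: B1 = {0, 1, 3}  B2 = {0, 3, 4}  B3 = {0, 2, 3}
Tree: B1–B2, B2–B3

Each bag holds 3 vertices, so the decomposition has width 2, which upper-bounds the treewidth. For the lower bound, G contains the cycle 3–1–0–4–3, so G is not a forest; only forests have treewidth ≤ 1, hence tw(G) ≥ 2. Therefore the treewidth is 2.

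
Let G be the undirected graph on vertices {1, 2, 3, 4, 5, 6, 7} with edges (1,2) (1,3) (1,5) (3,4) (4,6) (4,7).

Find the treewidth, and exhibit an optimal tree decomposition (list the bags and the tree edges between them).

Treewidth 1.
One optimal decomposition is:
Bags: B1 = {1, 3}  B2 = {1, 5}  B3 = {1, 2}  B4 = {3, 4}  B5 = {4, 6}  B6 = {4, 7}
Tree: B1–B2, B2–B3, B1–B4, B4–B5, B5–B6

Each bag holds 2 vertices, so the decomposition has width 1, which upper-bounds the treewidth. Any graph with an edge has treewidth ≥ 1, and G has the edge 3–1. Therefore the treewidth is 1.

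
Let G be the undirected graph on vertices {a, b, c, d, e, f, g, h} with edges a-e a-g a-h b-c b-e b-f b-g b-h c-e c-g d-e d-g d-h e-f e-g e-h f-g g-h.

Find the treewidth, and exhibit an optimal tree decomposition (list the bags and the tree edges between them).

Treewidth 3.
Bags: B1 = {b, c, e, g}  B2 = {b, e, g, h}  B3 = {d, e, g, h}  B4 = {b, e, f, g}  B5 = {a, e, g, h}
Tree: B1–B2, B2–B3, B1–B4, B2–B5

Each bag holds 4 vertices, so the decomposition has width 3, which upper-bounds the treewidth. Conversely, {d, e, g, h} is a clique of size 4, and the vertices of any clique must share a bag in every tree decomposition; so some bag has ≥ 4 vertices and tw(G) ≥ 3. Therefore the treewidth is 3.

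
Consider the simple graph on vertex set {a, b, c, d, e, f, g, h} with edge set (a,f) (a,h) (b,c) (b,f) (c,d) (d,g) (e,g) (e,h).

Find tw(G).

A width-2 tree decomposition is:
Bags: B1 = {d, e, g}  B2 = {c, d, e}  B3 = {b, c, e}  B4 = {b, e, f}  B5 = {a, e, f}  B6 = {a, e, h}
Tree: B1–B2, B2–B3, B3–B4, B4–B5, B5–B6
Each bag holds 3 vertices, so the decomposition has width 2, which upper-bounds the treewidth. For the lower bound, G contains the cycle e–g–d–c–b–f–a–h–e, so G is not a forest; only forests have treewidth ≤ 1, hence tw(G) ≥ 2. The upper and lower bounds meet at 2, so that is the treewidth.

2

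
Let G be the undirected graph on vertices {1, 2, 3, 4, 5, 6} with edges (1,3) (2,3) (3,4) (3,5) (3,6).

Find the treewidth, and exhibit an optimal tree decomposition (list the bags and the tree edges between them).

Treewidth 1.
One optimal decomposition is:
Bags: B1 = {3, 6}  B2 = {1, 3}  B3 = {2, 3}  B4 = {3, 5}  B5 = {3, 4}
Tree: B1–B2, B2–B3, B3–B4, B3–B5

Each bag holds 2 vertices, so the decomposition has width 1, which upper-bounds the treewidth. G has an edge, so its treewidth is at least 1. Hence tw(G) = 1 exactly.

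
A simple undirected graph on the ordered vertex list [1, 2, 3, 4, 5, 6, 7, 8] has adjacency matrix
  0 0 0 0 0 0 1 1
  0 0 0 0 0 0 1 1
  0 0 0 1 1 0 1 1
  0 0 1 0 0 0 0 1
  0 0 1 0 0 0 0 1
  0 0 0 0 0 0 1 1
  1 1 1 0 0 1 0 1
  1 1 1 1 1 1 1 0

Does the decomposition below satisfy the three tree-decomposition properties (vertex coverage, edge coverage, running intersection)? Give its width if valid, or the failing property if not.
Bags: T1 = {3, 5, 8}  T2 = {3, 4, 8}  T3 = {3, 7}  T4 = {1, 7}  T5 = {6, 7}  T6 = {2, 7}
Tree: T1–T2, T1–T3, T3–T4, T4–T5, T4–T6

A tree decomposition must satisfy three properties: every vertex lies in some bag; for every edge, both endpoints lie together in some bag; and for every vertex, the bags containing it form a connected subtree. Here edge (8,7) lies in no bag, so the decomposition is invalid.

No — edge (8,7) lies in no bag.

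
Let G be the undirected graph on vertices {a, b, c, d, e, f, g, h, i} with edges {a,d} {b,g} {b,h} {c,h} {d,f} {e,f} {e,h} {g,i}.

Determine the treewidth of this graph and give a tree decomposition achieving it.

The largest bag has 2 vertices, giving width 1; this decomposition certifies tw(G) ≤ 1. Any graph with an edge has treewidth ≥ 1, and G has the edge f–e. The upper and lower bounds meet at 1, so that is the treewidth.

Treewidth 1.
One such decomposition:
Bags: B1 = {e, f}  B2 = {e, h}  B3 = {b, h}  B4 = {d, f}  B5 = {b, g}  B6 = {c, h}  B7 = {a, d}  B8 = {g, i}
Tree: B1–B2, B2–B3, B1–B4, B3–B5, B3–B6, B4–B7, B5–B8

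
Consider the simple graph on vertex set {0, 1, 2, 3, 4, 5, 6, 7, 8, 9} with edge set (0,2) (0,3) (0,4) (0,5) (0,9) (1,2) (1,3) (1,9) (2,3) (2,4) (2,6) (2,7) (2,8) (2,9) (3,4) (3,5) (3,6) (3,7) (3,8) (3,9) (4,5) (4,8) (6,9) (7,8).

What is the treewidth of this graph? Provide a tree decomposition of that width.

The largest bag has 4 vertices, giving width 3; this decomposition certifies tw(G) ≤ 3. For the lower bound, the 4 vertices {2, 3, 4, 8} are pairwise adjacent, and any tree decomposition puts a clique entirely inside one bag — forcing width ≥ 3. Hence tw(G) = 3 exactly.

Treewidth 3.
One optimal decomposition is:
Bags: B1 = {0, 3, 4, 5}  B2 = {0, 2, 3, 4}  B3 = {0, 2, 3, 9}  B4 = {2, 3, 4, 8}  B5 = {1, 2, 3, 9}  B6 = {2, 3, 6, 9}  B7 = {2, 3, 7, 8}
Tree: B1–B2, B2–B3, B2–B4, B3–B5, B3–B6, B4–B7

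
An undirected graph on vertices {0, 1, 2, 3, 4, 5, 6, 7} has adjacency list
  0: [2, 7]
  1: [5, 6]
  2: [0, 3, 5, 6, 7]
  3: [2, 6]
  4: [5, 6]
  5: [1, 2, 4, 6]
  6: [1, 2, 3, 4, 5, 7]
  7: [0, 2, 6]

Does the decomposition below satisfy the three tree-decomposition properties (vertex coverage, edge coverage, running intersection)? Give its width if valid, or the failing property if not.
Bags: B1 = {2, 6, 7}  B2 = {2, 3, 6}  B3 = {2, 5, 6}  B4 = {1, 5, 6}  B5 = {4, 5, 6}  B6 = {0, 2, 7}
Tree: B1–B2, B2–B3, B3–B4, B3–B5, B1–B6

Every vertex of G appears in some bag (union = {0, 1, 2, 3, 4, 5, 6, 7}); every edge is covered by a bag; and for each vertex v the set of bags containing v is connected in the bag tree. The decomposition is therefore valid. The largest bag has 3 vertices, so the width is 2.

Yes; width 2.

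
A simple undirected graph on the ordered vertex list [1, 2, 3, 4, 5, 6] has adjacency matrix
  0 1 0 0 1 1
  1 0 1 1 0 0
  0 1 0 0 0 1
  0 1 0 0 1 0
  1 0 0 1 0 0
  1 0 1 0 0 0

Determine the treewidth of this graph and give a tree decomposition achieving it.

Every bag has size at most 3, so the width is 3 − 1 = 2 and tw(G) ≤ 2. Since 6–3–2–1–6 is a cycle in G, G is not acyclic. Forests are exactly the graphs of treewidth ≤ 1, so tw(G) ≥ 2. Therefore the treewidth is 2.

Treewidth 2.
Bags: B1 = {1, 3, 6}  B2 = {1, 2, 3}  B3 = {1, 2, 5}  B4 = {2, 4, 5}
Tree: B1–B2, B2–B3, B3–B4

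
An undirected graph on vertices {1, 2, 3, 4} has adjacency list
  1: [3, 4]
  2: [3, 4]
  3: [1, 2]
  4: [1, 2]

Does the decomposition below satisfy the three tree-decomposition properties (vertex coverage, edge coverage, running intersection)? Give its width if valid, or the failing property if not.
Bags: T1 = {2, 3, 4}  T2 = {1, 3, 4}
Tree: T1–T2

Checking the three conditions: (i) the bags cover all of {1, 2, 3, 4}; (ii) for each edge, some bag contains both endpoints; (iii) the bags containing any fixed vertex form a subtree. All hold, so the decomposition is valid with width 3 − 1 = 2.

Yes; width 2.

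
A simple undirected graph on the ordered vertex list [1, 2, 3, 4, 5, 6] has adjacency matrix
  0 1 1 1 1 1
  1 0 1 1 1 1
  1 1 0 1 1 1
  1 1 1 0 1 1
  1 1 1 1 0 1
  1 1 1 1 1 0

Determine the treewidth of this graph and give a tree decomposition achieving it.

Treewidth 5.
One optimal decomposition is:
Bags: B1 = {1, 2, 3, 4, 5, 6}
Tree: (single bag)

With just one bag of size 6, the width is 6 − 1 = 5, so tw(G) ≤ 5. For the lower bound, the 6 vertices {1, 2, 3, 4, 5, 6} are pairwise adjacent, and any tree decomposition puts a clique entirely inside one bag — forcing width ≥ 5. Combining the bounds, tw(G) = 5.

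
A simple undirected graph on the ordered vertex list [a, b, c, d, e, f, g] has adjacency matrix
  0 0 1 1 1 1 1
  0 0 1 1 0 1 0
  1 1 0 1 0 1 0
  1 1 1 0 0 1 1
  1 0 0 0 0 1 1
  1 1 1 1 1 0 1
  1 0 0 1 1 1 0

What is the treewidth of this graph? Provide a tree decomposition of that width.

Each bag holds 4 vertices, so the decomposition has width 3, which upper-bounds the treewidth. Conversely, {a, d, f, g} is a clique of size 4, and the vertices of any clique must share a bag in every tree decomposition; so some bag has ≥ 4 vertices and tw(G) ≥ 3. Therefore the treewidth is 3.

Treewidth 3.
One optimal decomposition is:
Bags: B1 = {b, c, d, f}  B2 = {a, c, d, f}  B3 = {a, d, f, g}  B4 = {a, e, f, g}
Tree: B1–B2, B2–B3, B3–B4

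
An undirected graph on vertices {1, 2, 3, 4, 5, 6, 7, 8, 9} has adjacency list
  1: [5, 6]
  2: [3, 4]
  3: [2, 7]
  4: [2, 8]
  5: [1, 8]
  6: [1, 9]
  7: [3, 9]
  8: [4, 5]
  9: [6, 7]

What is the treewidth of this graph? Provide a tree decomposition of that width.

Treewidth 2.
One such decomposition:
Bags: B1 = {2, 3, 4}  B2 = {3, 4, 7}  B3 = {4, 7, 9}  B4 = {4, 6, 9}  B5 = {1, 4, 6}  B6 = {1, 4, 5}  B7 = {4, 5, 8}
Tree: B1–B2, B2–B3, B3–B4, B4–B5, B5–B6, B6–B7

Every bag has size at most 3, so the width is 3 − 1 = 2 and tw(G) ≤ 2. For the lower bound, G contains the cycle 4–2–3–7–9–6–1–5–8–4, so G is not a forest; only forests have treewidth ≤ 1, hence tw(G) ≥ 2. Combining the bounds, tw(G) = 2.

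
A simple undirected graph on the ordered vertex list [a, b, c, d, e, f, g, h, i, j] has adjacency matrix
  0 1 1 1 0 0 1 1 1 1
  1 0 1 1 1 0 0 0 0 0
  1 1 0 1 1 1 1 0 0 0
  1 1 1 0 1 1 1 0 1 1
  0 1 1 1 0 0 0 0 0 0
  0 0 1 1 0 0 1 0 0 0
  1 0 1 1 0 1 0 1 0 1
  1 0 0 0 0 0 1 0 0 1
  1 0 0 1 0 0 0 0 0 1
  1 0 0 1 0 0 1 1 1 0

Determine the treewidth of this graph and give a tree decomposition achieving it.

Every bag has size at most 4, so the width is 4 − 1 = 3 and tw(G) ≤ 3. On the other hand G contains the 4-clique {a, d, g, j}. A clique must lie in a single bag of any decomposition, so no decomposition can have width below 3. Combining the bounds, tw(G) = 3.

Treewidth 3.
Bags: B1 = {a, c, d, g}  B2 = {a, b, c, d}  B3 = {a, d, g, j}  B4 = {c, d, f, g}  B5 = {a, g, h, j}  B6 = {a, d, i, j}  B7 = {b, c, d, e}
Tree: B1–B2, B1–B3, B1–B4, B3–B5, B3–B6, B2–B7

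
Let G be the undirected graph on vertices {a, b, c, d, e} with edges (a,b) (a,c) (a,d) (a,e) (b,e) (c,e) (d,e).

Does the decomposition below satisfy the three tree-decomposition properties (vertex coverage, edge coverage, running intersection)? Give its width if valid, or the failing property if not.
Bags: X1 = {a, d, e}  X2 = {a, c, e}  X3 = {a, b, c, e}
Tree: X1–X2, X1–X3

A tree decomposition must satisfy three properties: every vertex lies in some bag; for every edge, both endpoints lie together in some bag; and for every vertex, the bags containing it form a connected subtree. Here bags containing vertex c are not connected in the tree, so the decomposition is invalid.

No — bags containing vertex c are not connected in the tree.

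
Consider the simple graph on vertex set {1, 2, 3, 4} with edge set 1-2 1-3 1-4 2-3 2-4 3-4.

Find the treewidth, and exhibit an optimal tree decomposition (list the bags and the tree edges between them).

A single bag containing all 4 vertices is trivially a valid decomposition of width 3. For the lower bound, the 4 vertices {1, 2, 3, 4} are pairwise adjacent, and any tree decomposition puts a clique entirely inside one bag — forcing width ≥ 3. The upper and lower bounds meet at 3, so that is the treewidth.

Treewidth 3.
Bags: B1 = {1, 2, 3, 4}
Tree: (single bag)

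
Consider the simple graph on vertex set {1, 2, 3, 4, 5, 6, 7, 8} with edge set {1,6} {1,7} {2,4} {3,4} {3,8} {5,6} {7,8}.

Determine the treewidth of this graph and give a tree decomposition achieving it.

The largest bag has 2 vertices, giving width 1; this decomposition certifies tw(G) ≤ 1. Any graph with an edge has treewidth ≥ 1, and G has the edge 5–6. The upper and lower bounds meet at 1, so that is the treewidth.

Treewidth 1.
One optimal decomposition is:
Bags: B1 = {5, 6}  B2 = {1, 6}  B3 = {1, 7}  B4 = {7, 8}  B5 = {3, 8}  B6 = {3, 4}  B7 = {2, 4}
Tree: B1–B2, B2–B3, B3–B4, B4–B5, B5–B6, B6–B7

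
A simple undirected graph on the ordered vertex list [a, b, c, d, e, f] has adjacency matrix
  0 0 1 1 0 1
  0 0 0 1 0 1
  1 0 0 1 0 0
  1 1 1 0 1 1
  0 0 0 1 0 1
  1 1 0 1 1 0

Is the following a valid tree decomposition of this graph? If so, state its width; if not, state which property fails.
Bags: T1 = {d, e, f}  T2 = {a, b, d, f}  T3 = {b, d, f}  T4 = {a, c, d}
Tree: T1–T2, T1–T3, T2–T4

A tree decomposition must satisfy three properties: every vertex lies in some bag; for every edge, both endpoints lie together in some bag; and for every vertex, the bags containing it form a connected subtree. Here bags containing vertex b are not connected in the tree, so the decomposition is invalid.

No — bags containing vertex b are not connected in the tree.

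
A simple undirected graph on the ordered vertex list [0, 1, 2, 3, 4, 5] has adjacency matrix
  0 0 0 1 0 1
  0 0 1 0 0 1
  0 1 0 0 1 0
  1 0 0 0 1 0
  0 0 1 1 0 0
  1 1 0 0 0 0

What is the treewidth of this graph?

2

A width-2 tree decomposition is:
Bags: B1 = {1, 2, 5}  B2 = {2, 4, 5}  B3 = {3, 4, 5}  B4 = {0, 3, 5}
Tree: B1–B2, B2–B3, B3–B4
Every bag has size at most 3, so the width is 3 − 1 = 2 and tw(G) ≤ 2. Since 5–1–2–4–3–0–5 is a cycle in G, G is not acyclic. Forests are exactly the graphs of treewidth ≤ 1, so tw(G) ≥ 2. Therefore the treewidth is 2.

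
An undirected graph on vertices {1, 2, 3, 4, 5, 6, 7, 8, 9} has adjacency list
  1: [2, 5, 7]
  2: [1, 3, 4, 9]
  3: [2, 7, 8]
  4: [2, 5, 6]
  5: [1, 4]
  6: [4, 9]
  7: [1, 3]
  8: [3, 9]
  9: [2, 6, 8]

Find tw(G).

3

A width-3 tree decomposition is:
Bags: B1 = {1, 4, 5, 6}  B2 = {1, 2, 4, 6}  B3 = {1, 2, 6, 9}  B4 = {1, 2, 7, 9}  B5 = {2, 3, 7, 9}  B6 = {3, 7, 8, 9}
Tree: B1–B2, B2–B3, B3–B4, B4–B5, B5–B6
Every bag has size at most 4, so the width is 4 − 1 = 3 and tw(G) ≤ 3. For the lower bound: the 4 vertex sets {4,5,6}, {1}, {2}, {3,7,8,9} are disjoint, each induces a connected subgraph, and every pair is joined by at least one edge of G. Contracting each set to a single vertex therefore yields K_{4} as a minor, and since treewidth is minor-monotone, tw(G) ≥ tw(K_{4}) = 3. The upper and lower bounds meet at 3, so that is the treewidth.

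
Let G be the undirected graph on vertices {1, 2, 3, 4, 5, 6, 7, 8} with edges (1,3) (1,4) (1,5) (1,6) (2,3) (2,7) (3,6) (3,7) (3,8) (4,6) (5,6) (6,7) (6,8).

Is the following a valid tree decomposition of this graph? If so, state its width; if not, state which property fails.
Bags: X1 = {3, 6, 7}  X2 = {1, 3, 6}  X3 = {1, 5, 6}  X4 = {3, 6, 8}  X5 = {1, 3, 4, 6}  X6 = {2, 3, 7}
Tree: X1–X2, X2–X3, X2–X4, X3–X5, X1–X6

No — bags containing vertex 3 are not connected in the tree.

A tree decomposition must satisfy three properties: every vertex lies in some bag; for every edge, both endpoints lie together in some bag; and for every vertex, the bags containing it form a connected subtree. Here bags containing vertex 3 are not connected in the tree, so the decomposition is invalid.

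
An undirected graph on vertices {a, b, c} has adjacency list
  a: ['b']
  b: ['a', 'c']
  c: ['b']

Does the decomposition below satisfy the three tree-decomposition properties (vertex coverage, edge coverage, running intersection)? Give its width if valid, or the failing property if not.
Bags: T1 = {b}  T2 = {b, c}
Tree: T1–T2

A tree decomposition must satisfy three properties: every vertex lies in some bag; for every edge, both endpoints lie together in some bag; and for every vertex, the bags containing it form a connected subtree. Here vertex a appears in no bag, so the decomposition is invalid.

No — vertex a appears in no bag.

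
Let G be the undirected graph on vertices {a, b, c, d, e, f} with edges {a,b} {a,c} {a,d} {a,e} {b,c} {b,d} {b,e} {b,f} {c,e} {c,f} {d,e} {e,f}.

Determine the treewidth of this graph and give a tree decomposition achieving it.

Treewidth 3.
Bags: B1 = {a, b, c, e}  B2 = {b, c, e, f}  B3 = {a, b, d, e}
Tree: B1–B2, B1–B3

The largest bag has 4 vertices, giving width 3; this decomposition certifies tw(G) ≤ 3. For the lower bound, the 4 vertices {a, b, d, e} are pairwise adjacent, and any tree decomposition puts a clique entirely inside one bag — forcing width ≥ 3. Therefore the treewidth is 3.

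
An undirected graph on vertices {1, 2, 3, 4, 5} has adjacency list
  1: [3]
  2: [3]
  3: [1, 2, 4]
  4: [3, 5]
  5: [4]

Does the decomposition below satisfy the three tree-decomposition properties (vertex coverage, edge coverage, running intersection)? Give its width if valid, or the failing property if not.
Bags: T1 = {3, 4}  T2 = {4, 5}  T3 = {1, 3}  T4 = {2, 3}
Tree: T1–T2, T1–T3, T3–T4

Every vertex of G appears in some bag (union = {1, 2, 3, 4, 5}); every edge is covered by a bag; and for each vertex v the set of bags containing v is connected in the bag tree. The decomposition is therefore valid. The largest bag has 2 vertices, so the width is 1.

Yes; width 1.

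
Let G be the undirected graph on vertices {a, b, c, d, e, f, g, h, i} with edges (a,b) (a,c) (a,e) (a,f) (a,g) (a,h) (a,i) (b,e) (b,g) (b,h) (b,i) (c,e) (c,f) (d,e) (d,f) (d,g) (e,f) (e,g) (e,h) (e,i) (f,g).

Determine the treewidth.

A width-3 tree decomposition is:
Bags: B1 = {a, e, f, g}  B2 = {a, b, e, g}  B3 = {a, c, e, f}  B4 = {a, b, e, i}  B5 = {d, e, f, g}  B6 = {a, b, e, h}
Tree: B1–B2, B1–B3, B2–B4, B1–B5, B2–B6
Every bag has size at most 4, so the width is 4 − 1 = 3 and tw(G) ≤ 3. On the other hand G contains the 4-clique {d, e, f, g}. A clique must lie in a single bag of any decomposition, so no decomposition can have width below 3. Combining the bounds, tw(G) = 3.

3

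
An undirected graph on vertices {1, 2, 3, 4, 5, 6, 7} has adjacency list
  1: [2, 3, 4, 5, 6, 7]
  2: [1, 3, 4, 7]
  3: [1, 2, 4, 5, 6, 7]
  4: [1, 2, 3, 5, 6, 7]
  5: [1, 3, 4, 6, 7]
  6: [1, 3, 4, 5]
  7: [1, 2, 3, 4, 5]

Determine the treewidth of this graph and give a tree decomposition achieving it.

Each bag holds 5 vertices, so the decomposition has width 4, which upper-bounds the treewidth. Conversely, {1, 2, 3, 4, 7} is a clique of size 5, and the vertices of any clique must share a bag in every tree decomposition; so some bag has ≥ 5 vertices and tw(G) ≥ 4. Hence tw(G) = 4 exactly.

Treewidth 4.
One such decomposition:
Bags: B1 = {1, 3, 4, 5, 7}  B2 = {1, 2, 3, 4, 7}  B3 = {1, 3, 4, 5, 6}
Tree: B1–B2, B1–B3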